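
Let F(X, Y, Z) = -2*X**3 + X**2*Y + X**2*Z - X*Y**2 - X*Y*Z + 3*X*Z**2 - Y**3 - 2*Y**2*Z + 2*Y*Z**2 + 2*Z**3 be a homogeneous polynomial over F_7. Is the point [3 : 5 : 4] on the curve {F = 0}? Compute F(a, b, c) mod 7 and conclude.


F(3,5,4) ≡ 6 (mod 7); P is NOT on the curve.

Evaluate F(3, 5, 4) term-by-term (mod 7).
  -2*X**3 ↦ -2·27·1·1 = -54
  X**2*Y ↦ 1·9·5·1 = 45
  X**2*Z ↦ 1·9·1·4 = 36
  -X*Y**2 ↦ -1·3·25·1 = -75
  -X*Y*Z ↦ -1·3·5·4 = -60
  3*X*Z**2 ↦ 3·3·1·16 = 144
  -Y**3 ↦ -1·1·125·1 = -125
  -2*Y**2*Z ↦ -2·1·25·4 = -200
  2*Y*Z**2 ↦ 2·1·5·16 = 160
  2*Z**3 ↦ 2·1·1·64 = 128
Sum: F(3, 5, 4) = (-54) + (45) + (36) + (-75) + (-60) + (144) + (-125) + (-200) + (160) + (128) = -1.
Reducing mod 7: -1 ≡ 6 (mod 7).
Since F(a, b, c) ≡ 6 ≠ 0 (mod 7), P does NOT lie on the curve.


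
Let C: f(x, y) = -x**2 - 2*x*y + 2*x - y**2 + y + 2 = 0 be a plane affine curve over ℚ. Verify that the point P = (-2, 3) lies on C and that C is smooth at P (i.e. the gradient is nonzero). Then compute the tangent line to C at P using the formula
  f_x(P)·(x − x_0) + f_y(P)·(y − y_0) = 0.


Tangent line at P: 3 - y = 0.

Step 1: f(-2, 3) = 0, so P lies on C.
Step 2: partial derivatives
  f_x(x, y) = -2*x - 2*y + 2, f_y(x, y) = -2*x - 2*y + 1.
  f_x(P) = 0, f_y(P) = -1 (gradient nonzero, so P is smooth).
Step 3: tangent line at P: 0·(x − -2) + -1·(y − 3) = 0.
Expanding: 3 - y = 0.


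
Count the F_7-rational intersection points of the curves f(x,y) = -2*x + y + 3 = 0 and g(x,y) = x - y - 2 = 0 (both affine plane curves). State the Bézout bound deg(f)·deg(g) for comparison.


Common zeros: {(1, 6)}; count = 1; Bézout bound = 1.

deg(f) = 1, deg(g) = 1, so Bézout bound = 1.
Scan x ∈ F_7. For each x, list the y ∈ F_7 with f(x, y) ≡ 0 and those with g(x, y) ≡ 0 (mod 7); the common zeros in that column are the intersection.
  x = 0: f ≡ 0 at y ∈ {4}; g ≡ 0 at y ∈ {5}; common: ∅.
  x = 1: f ≡ 0 at y ∈ {6}; g ≡ 0 at y ∈ {6}; common: {6}.
  x = 2: f ≡ 0 at y ∈ {1}; g ≡ 0 at y ∈ {0}; common: ∅.
  x = 3: f ≡ 0 at y ∈ {3}; g ≡ 0 at y ∈ {1}; common: ∅.
  x = 4: f ≡ 0 at y ∈ {5}; g ≡ 0 at y ∈ {2}; common: ∅.
  x = 5: f ≡ 0 at y ∈ {0}; g ≡ 0 at y ∈ {3}; common: ∅.
  x = 6: f ≡ 0 at y ∈ {2}; g ≡ 0 at y ∈ {4}; common: ∅.
Collecting: common zeros = {(1, 6)}, so the count is 1.
Comparison with the Bézout bound: 1 ≤ 1 = deg(f)·deg(g), as expected for curves with no common component (the bound is attained).


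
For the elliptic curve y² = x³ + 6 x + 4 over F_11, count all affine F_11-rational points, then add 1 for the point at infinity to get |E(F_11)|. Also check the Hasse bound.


Affine points = {(0, 2), (0, 9), (1, 0), (3, 4), (3, 7), (4, 2), (4, 9), (5, 4), (5, 7), (6, 5), (6, 6), (7, 2), (7, 9), (8, 5), (8, 6)}; affine count = 15; |E(F_11)| = 16.

Discriminant check: Δ ∝ 4a³ + 27b² = 4·6³ + 27·4² = 4·216 + 27·16 ≡ 9 (mod 11). Nonzero ⇒ E is nonsingular.
For each x ∈ F_11, compute rhs = x³ + 6·x + 4 mod 11, then count y ∈ F_11 with y² ≡ rhs.
  x = 0: rhs = 4, matching y values: 2, 9 (2 points).
  x = 1: rhs = 0, matching y values: 0 (1 points).
  x = 2: rhs = 2, matching y values: none (0 points).
  x = 3: rhs = 5, matching y values: 4, 7 (2 points).
  x = 4: rhs = 4, matching y values: 2, 9 (2 points).
  x = 5: rhs = 5, matching y values: 4, 7 (2 points).
  x = 6: rhs = 3, matching y values: 5, 6 (2 points).
  x = 7: rhs = 4, matching y values: 2, 9 (2 points).
  x = 8: rhs = 3, matching y values: 5, 6 (2 points).
  x = 9: rhs = 6, matching y values: none (0 points).
  x = 10: rhs = 8, matching y values: none (0 points).
Total affine count: 15.
Full point count |E(F_11)| = 15 + 1 = 16.
Hasse bound: |16 − (11+1)| = |4| = 4 ≤ 2√11 ≈ 6.6332 ✓.


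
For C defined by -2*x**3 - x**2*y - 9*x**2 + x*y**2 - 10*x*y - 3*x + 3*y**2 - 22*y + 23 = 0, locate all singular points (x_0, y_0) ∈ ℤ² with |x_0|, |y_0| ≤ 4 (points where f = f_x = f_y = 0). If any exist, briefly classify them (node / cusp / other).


Singular points: {(-2, 3)}; classification: cusp.

Compute partial derivatives:
  f_x = -6*x**2 - 2*x*y - 18*x + y**2 - 10*y - 3.
  f_y = -x**2 + 2*x*y - 10*x + 6*y - 22.
Scan x_0 ∈ {−4, ..., 4}. For each x_0, f_y(x_0, y) is a polynomial in y; find its integer roots y ∈ {−4, ..., 4}, then test f_x and f at those candidates.
  x = -4: f_y(-4, y) = 2 - 2*y; vanishes at y ∈ {1}. (-4, 1): f_x = -28 ≠ 0.
  x = -3: f_y(-3, y) = -1; no integer root y with |y| ≤ 4.
  x = -2: f_y(-2, y) = 2*y - 6; vanishes at y ∈ {3}. (-2, 3): f_x = 0, f = 0 — SINGULAR.
  x = -1: f_y(-1, y) = 4*y - 13; no integer root y with |y| ≤ 4.
  x = 0: f_y(0, y) = 6*y - 22; no integer root y with |y| ≤ 4.
  x = 1: f_y(1, y) = 8*y - 33; no integer root y with |y| ≤ 4.
  x = 2: f_y(2, y) = 10*y - 46; no integer root y with |y| ≤ 4.
  x = 3: f_y(3, y) = 12*y - 61; no integer root y with |y| ≤ 4.
  x = 4: f_y(4, y) = 14*y - 78; no integer root y with |y| ≤ 4.
Only singular point on the grid: (-2, 3).
Classify: substitute x = -2 + u, y = 3 + v and expand: f = -2*u**3 - u**2*v + u*v**2 + v**2.
No constant or linear terms (consistent with a singular point). Quadratic part: v**2. Cubic part: -2*u**3 - u**2*v + u*v**2.
The quadratic part v**2 is a perfect square, so there is a single (double) tangent line v = 0, i.e. y = 3. Restricting the cubic part to that line (v = 0) leaves -2*u**3 ≠ 0, so f is not divisible by v and the branch is v² ≈ 2*u**3 to lowest order — this is a cusp.
Classification: cusp.


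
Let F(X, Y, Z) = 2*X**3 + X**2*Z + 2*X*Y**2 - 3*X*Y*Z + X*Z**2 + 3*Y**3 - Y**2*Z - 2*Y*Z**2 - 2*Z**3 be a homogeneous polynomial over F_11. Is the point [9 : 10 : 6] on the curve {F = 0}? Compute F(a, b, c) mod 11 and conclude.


F(9,10,6) ≡ 0 (mod 11); P is on the curve.

Evaluate F(9, 10, 6) term-by-term (mod 11).
  2*X**3 ↦ 2·729·1·1 = 1458
  X**2*Z ↦ 1·81·1·6 = 486
  2*X*Y**2 ↦ 2·9·100·1 = 1800
  -3*X*Y*Z ↦ -3·9·10·6 = -1620
  X*Z**2 ↦ 1·9·1·36 = 324
  3*Y**3 ↦ 3·1·1000·1 = 3000
  -Y**2*Z ↦ -1·1·100·6 = -600
  -2*Y*Z**2 ↦ -2·1·10·36 = -720
  -2*Z**3 ↦ -2·1·1·216 = -432
Sum: F(9, 10, 6) = (1458) + (486) + (1800) + (-1620) + (324) + (3000) + (-600) + (-720) + (-432) = 3696.
Reducing mod 11: 3696 ≡ 0 (mod 11).
Since F(a, b, c) ≡ 0 (mod 11), P lies on the curve.


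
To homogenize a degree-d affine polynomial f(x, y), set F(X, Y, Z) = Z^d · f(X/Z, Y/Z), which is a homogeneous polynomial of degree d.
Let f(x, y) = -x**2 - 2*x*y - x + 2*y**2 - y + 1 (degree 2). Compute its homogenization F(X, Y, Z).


F(X, Y, Z) = -X**2 - 2*X*Y - X*Z + 2*Y**2 - Y*Z + Z**2

deg(f) = 2.
Substitute x = X/Z, y = Y/Z into f, then multiply by Z^2.
  monomial -1·x^2·y^0 ↦ -1·X^2·Y^0·Z^0.
  monomial -2·x^1·y^1 ↦ -2·X^1·Y^1·Z^0.
  monomial -1·x^1·y^0 ↦ -1·X^1·Y^0·Z^1.
  monomial 2·x^0·y^2 ↦ 2·X^0·Y^2·Z^0.
  monomial -1·x^0·y^1 ↦ -1·X^0·Y^1·Z^1.
  monomial 1·x^0·y^0 ↦ 1·X^0·Y^0·Z^2.
Collecting: F(X, Y, Z) = -X**2 - 2*X*Y - X*Z + 2*Y**2 - Y*Z + Z**2.


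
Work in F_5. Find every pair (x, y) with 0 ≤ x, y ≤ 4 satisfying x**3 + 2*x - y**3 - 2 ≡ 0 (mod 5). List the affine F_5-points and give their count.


Affine F_5-points: {(0, 2), (1, 1), (2, 0), (3, 1), (4, 0)}; count = 5.

For each of the 25 pairs (x, y) ∈ F_5², evaluate f(x, y) mod 5. Record the zeros.
  x = 0: [0↦3, 1↦2, 2↦0, 3↦1, 4↦4]  zeros at y ∈ {2}
  x = 1: [0↦1, 1↦0, 2↦3, 3↦4, 4↦2]  zeros at y ∈ {1}
  x = 2: [0↦0, 1↦4, 2↦2, 3↦3, 4↦1]  zeros at y ∈ {0}
  x = 3: [0↦1, 1↦0, 2↦3, 3↦4, 4↦2]  zeros at y ∈ {1}
  x = 4: [0↦0, 1↦4, 2↦2, 3↦3, 4↦1]  zeros at y ∈ {0}
Collecting zeros: affine points = {(0, 2), (1, 1), (2, 0), (3, 1), (4, 0)}.
Total count |C(F_5)_aff| = 5.


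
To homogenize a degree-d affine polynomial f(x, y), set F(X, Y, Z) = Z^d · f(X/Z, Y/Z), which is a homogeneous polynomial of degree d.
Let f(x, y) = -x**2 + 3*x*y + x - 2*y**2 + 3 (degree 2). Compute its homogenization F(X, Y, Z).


F(X, Y, Z) = -X**2 + 3*X*Y + X*Z - 2*Y**2 + 3*Z**2

deg(f) = 2.
Substitute x = X/Z, y = Y/Z into f, then multiply by Z^2.
  monomial -1·x^2·y^0 ↦ -1·X^2·Y^0·Z^0.
  monomial 3·x^1·y^1 ↦ 3·X^1·Y^1·Z^0.
  monomial 1·x^1·y^0 ↦ 1·X^1·Y^0·Z^1.
  monomial -2·x^0·y^2 ↦ -2·X^0·Y^2·Z^0.
  monomial 3·x^0·y^0 ↦ 3·X^0·Y^0·Z^2.
Collecting: F(X, Y, Z) = -X**2 + 3*X*Y + X*Z - 2*Y**2 + 3*Z**2.


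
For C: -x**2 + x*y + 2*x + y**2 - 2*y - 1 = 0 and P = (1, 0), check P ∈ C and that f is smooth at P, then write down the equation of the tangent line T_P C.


Tangent line at P: -y = 0.

Step 1: f(1, 0) = 0, so P lies on C.
Step 2: partial derivatives
  f_x(x, y) = -2*x + y + 2, f_y(x, y) = x + 2*y - 2.
  f_x(P) = 0, f_y(P) = -1 (gradient nonzero, so P is smooth).
Step 3: tangent line at P: 0·(x − 1) + -1·(y − 0) = 0.
Expanding: -y = 0.


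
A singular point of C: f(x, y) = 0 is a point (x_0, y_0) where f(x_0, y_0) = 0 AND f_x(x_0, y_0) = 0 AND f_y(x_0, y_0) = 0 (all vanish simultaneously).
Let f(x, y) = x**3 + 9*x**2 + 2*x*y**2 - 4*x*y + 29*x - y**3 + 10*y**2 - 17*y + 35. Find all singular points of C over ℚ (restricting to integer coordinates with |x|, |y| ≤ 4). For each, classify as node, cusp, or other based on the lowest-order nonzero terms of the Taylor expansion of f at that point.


Singular points: {(-3, 1)}; classification: cusp.

Compute partial derivatives:
  f_x = 3*x**2 + 18*x + 2*y**2 - 4*y + 29.
  f_y = 4*x*y - 4*x - 3*y**2 + 20*y - 17.
Scan x_0 ∈ {−4, ..., 4}. For each x_0, f_y(x_0, y) is a polynomial in y; find its integer roots y ∈ {−4, ..., 4}, then test f_x and f at those candidates.
  x = -4: f_y(-4, y) = -3*y**2 + 4*y - 1; vanishes at y ∈ {1}. (-4, 1): f_x = 3 ≠ 0.
  x = -3: f_y(-3, y) = -3*y**2 + 8*y - 5; vanishes at y ∈ {1}. (-3, 1): f_x = 0, f = 0 — SINGULAR.
  x = -2: f_y(-2, y) = -3*y**2 + 12*y - 9; vanishes at y ∈ {1, 3}. (-2, 1): f_x = 3 ≠ 0; (-2, 3): f_x = 11 ≠ 0.
  x = -1: f_y(-1, y) = -3*y**2 + 16*y - 13; vanishes at y ∈ {1}. (-1, 1): f_x = 12 ≠ 0.
  x = 0: f_y(0, y) = -3*y**2 + 20*y - 17; vanishes at y ∈ {1}. (0, 1): f_x = 27 ≠ 0.
  x = 1: f_y(1, y) = -3*y**2 + 24*y - 21; vanishes at y ∈ {1}. (1, 1): f_x = 48 ≠ 0.
  x = 2: f_y(2, y) = -3*y**2 + 28*y - 25; vanishes at y ∈ {1}. (2, 1): f_x = 75 ≠ 0.
  x = 3: f_y(3, y) = -3*y**2 + 32*y - 29; vanishes at y ∈ {1}. (3, 1): f_x = 108 ≠ 0.
  x = 4: f_y(4, y) = -3*y**2 + 36*y - 33; vanishes at y ∈ {1}. (4, 1): f_x = 147 ≠ 0.
Only singular point on the grid: (-3, 1).
Classify: substitute x = -3 + u, y = 1 + v and expand: f = u**3 + 2*u*v**2 - v**3 + v**2.
No constant or linear terms (consistent with a singular point). Quadratic part: v**2. Cubic part: u**3 + 2*u*v**2 - v**3.
The quadratic part v**2 is a perfect square, so there is a single (double) tangent line v = 0, i.e. y = 1. Restricting the cubic part to that line (v = 0) leaves u**3 ≠ 0, so f is not divisible by v and the branch is v² ≈ -u**3 to lowest order — this is a cusp.
Classification: cusp.


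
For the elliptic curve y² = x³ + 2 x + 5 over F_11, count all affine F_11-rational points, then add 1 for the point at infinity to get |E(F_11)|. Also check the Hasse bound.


Affine points = {(0, 4), (0, 7), (3, 4), (3, 7), (4, 0), (8, 4), (8, 7), (9, 2), (9, 9)}; affine count = 9; |E(F_11)| = 10.

Discriminant check: Δ ∝ 4a³ + 27b² = 4·2³ + 27·5² = 4·8 + 27·25 ≡ 3 (mod 11). Nonzero ⇒ E is nonsingular.
For each x ∈ F_11, compute rhs = x³ + 2·x + 5 mod 11, then count y ∈ F_11 with y² ≡ rhs.
  x = 0: rhs = 5, matching y values: 4, 7 (2 points).
  x = 1: rhs = 8, matching y values: none (0 points).
  x = 2: rhs = 6, matching y values: none (0 points).
  x = 3: rhs = 5, matching y values: 4, 7 (2 points).
  x = 4: rhs = 0, matching y values: 0 (1 points).
  x = 5: rhs = 8, matching y values: none (0 points).
  x = 6: rhs = 2, matching y values: none (0 points).
  x = 7: rhs = 10, matching y values: none (0 points).
  x = 8: rhs = 5, matching y values: 4, 7 (2 points).
  x = 9: rhs = 4, matching y values: 2, 9 (2 points).
  x = 10: rhs = 2, matching y values: none (0 points).
Total affine count: 9.
Full point count |E(F_11)| = 9 + 1 = 10.
Hasse bound: |10 − (11+1)| = |-2| = 2 ≤ 2√11 ≈ 6.6332 ✓.


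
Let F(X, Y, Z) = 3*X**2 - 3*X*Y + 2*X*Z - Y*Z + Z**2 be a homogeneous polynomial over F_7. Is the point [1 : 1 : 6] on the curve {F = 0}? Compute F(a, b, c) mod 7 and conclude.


F(1,1,6) ≡ 0 (mod 7); P is on the curve.

Evaluate F(1, 1, 6) term-by-term (mod 7).
  3*X**2 ↦ 3·1·1·1 = 3
  -3*X*Y ↦ -3·1·1·1 = -3
  2*X*Z ↦ 2·1·1·6 = 12
  -Y*Z ↦ -1·1·1·6 = -6
  Z**2 ↦ 1·1·1·36 = 36
Sum: F(1, 1, 6) = (3) + (-3) + (12) + (-6) + (36) = 42.
Reducing mod 7: 42 ≡ 0 (mod 7).
Since F(a, b, c) ≡ 0 (mod 7), P lies on the curve.


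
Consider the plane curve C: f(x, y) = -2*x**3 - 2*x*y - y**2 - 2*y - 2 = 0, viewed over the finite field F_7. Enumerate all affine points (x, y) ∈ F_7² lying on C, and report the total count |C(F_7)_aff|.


Affine F_7-points: {(1, 5), (3, 0), (3, 6), (4, 2), (5, 0), (5, 2), (6, 0)}; count = 7.

For each of the 49 pairs (x, y) ∈ F_7², evaluate f(x, y) mod 7. Record the zeros.
  x = 0: [0↦5, 1↦2, 2↦4, 3↦4, 4↦2, 5↦5, 6↦6]  zeros at y ∈ ∅
  x = 1: [0↦3, 1↦5, 2↦5, 3↦3, 4↦6, 5↦0, 6↦6]  zeros at y ∈ {5}
  x = 2: [0↦3, 1↦3, 2↦1, 3↦4, 4↦5, 5↦4, 6↦1]  zeros at y ∈ ∅
  x = 3: [0↦0, 1↦5, 2↦1, 3↦2, 4↦1, 5↦5, 6↦0]  zeros at y ∈ {0, 6}
  x = 4: [0↦3, 1↦6, 2↦0, 3↦6, 4↦3, 5↦5, 6↦5]  zeros at y ∈ {2}
  x = 5: [0↦0, 1↦1, 2↦0, 3↦4, 4↦6, 5↦6, 6↦4]  zeros at y ∈ {0, 2}
  x = 6: [0↦0, 1↦6, 2↦3, 3↦5, 4↦5, 5↦3, 6↦6]  zeros at y ∈ {0}
Collecting zeros: affine points = {(1, 5), (3, 0), (3, 6), (4, 2), (5, 0), (5, 2), (6, 0)}.
Total count |C(F_7)_aff| = 7.


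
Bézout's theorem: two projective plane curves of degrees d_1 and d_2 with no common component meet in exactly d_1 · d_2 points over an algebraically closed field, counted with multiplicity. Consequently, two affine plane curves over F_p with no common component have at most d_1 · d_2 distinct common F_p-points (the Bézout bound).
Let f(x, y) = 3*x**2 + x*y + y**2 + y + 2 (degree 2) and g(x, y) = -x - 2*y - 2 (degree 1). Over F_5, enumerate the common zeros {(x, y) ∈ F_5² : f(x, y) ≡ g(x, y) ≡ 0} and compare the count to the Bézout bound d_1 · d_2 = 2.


Common zeros: ∅; count = 0; Bézout bound = 2.

deg(f) = 2, deg(g) = 1, so Bézout bound = 2.
Scan x ∈ F_5. For each x, list the y ∈ F_5 with f(x, y) ≡ 0 and those with g(x, y) ≡ 0 (mod 5); the common zeros in that column are the intersection.
  x = 0: f ≡ 0 at y ∈ ∅; g ≡ 0 at y ∈ {4}; common: ∅.
  x = 1: f ≡ 0 at y ∈ {0, 3}; g ≡ 0 at y ∈ {1}; common: ∅.
  x = 2: f ≡ 0 at y ∈ ∅; g ≡ 0 at y ∈ {3}; common: ∅.
  x = 3: f ≡ 0 at y ∈ {3}; g ≡ 0 at y ∈ {0}; common: ∅.
  x = 4: f ≡ 0 at y ∈ {0}; g ≡ 0 at y ∈ {2}; common: ∅.
Collecting: common zeros = ∅, so the count is 0.
Comparison with the Bézout bound: 0 ≤ 2 = deg(f)·deg(g), as expected for curves with no common component (the affine F_5-count falls short of the bound because intersections may lie at infinity, over extension fields, or carry multiplicity).


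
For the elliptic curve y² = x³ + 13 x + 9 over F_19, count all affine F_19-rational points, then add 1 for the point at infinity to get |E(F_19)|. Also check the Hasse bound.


Affine points = {(0, 3), (0, 16), (1, 2), (1, 17), (2, 9), (2, 10), (4, 7), (4, 12), (5, 3), (5, 16), (7, 5), (7, 14), (8, 6), (8, 13), (9, 0), (11, 1), (11, 18), (13, 0), (14, 3), (14, 16), (15, 8), (15, 11), (16, 0)}; affine count = 23; |E(F_19)| = 24.

Discriminant check: Δ ∝ 4a³ + 27b² = 4·13³ + 27·9² = 4·2197 + 27·81 ≡ 12 (mod 19). Nonzero ⇒ E is nonsingular.
For each x ∈ F_19, compute rhs = x³ + 13·x + 9 mod 19, then count y ∈ F_19 with y² ≡ rhs.
  x = 0: rhs = 9, matching y values: 3, 16 (2 points).
  x = 1: rhs = 4, matching y values: 2, 17 (2 points).
  x = 2: rhs = 5, matching y values: 9, 10 (2 points).
  x = 3: rhs = 18, matching y values: none (0 points).
  x = 4: rhs = 11, matching y values: 7, 12 (2 points).
  x = 5: rhs = 9, matching y values: 3, 16 (2 points).
  x = 6: rhs = 18, matching y values: none (0 points).
  x = 7: rhs = 6, matching y values: 5, 14 (2 points).
  x = 8: rhs = 17, matching y values: 6, 13 (2 points).
  x = 9: rhs = 0, matching y values: 0 (1 points).
  x = 10: rhs = 18, matching y values: none (0 points).
  x = 11: rhs = 1, matching y values: 1, 18 (2 points).
  x = 12: rhs = 12, matching y values: none (0 points).
  x = 13: rhs = 0, matching y values: 0 (1 points).
  x = 14: rhs = 9, matching y values: 3, 16 (2 points).
  x = 15: rhs = 7, matching y values: 8, 11 (2 points).
  x = 16: rhs = 0, matching y values: 0 (1 points).
  x = 17: rhs = 13, matching y values: none (0 points).
  x = 18: rhs = 14, matching y values: none (0 points).
Total affine count: 23.
Full point count |E(F_19)| = 23 + 1 = 24.
Hasse bound: |24 − (19+1)| = |4| = 4 ≤ 2√19 ≈ 8.7178 ✓.


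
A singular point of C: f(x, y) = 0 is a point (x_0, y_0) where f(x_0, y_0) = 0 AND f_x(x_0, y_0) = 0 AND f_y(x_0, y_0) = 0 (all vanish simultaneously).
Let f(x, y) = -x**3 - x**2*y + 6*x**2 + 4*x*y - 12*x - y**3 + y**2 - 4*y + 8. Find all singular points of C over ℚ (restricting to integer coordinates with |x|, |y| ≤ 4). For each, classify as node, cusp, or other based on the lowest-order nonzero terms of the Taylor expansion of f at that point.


Singular points: {(2, 0)}; classification: cusp.

Compute partial derivatives:
  f_x = -3*x**2 - 2*x*y + 12*x + 4*y - 12.
  f_y = -x**2 + 4*x - 3*y**2 + 2*y - 4.
Scan x_0 ∈ {−4, ..., 4}. For each x_0, f_y(x_0, y) is a polynomial in y; find its integer roots y ∈ {−4, ..., 4}, then test f_x and f at those candidates.
  x = -4: f_y(-4, y) = -3*y**2 + 2*y - 36; no integer root y with |y| ≤ 4.
  x = -3: f_y(-3, y) = -3*y**2 + 2*y - 25; no integer root y with |y| ≤ 4.
  x = -2: f_y(-2, y) = -3*y**2 + 2*y - 16; no integer root y with |y| ≤ 4.
  x = -1: f_y(-1, y) = -3*y**2 + 2*y - 9; no integer root y with |y| ≤ 4.
  x = 0: f_y(0, y) = -3*y**2 + 2*y - 4; no integer root y with |y| ≤ 4.
  x = 1: f_y(1, y) = -3*y**2 + 2*y - 1; no integer root y with |y| ≤ 4.
  x = 2: f_y(2, y) = -3*y**2 + 2*y; vanishes at y ∈ {0}. (2, 0): f_x = 0, f = 0 — SINGULAR.
  x = 3: f_y(3, y) = -3*y**2 + 2*y - 1; no integer root y with |y| ≤ 4.
  x = 4: f_y(4, y) = -3*y**2 + 2*y - 4; no integer root y with |y| ≤ 4.
Only singular point on the grid: (2, 0).
Classify: substitute x = 2 + u, y = 0 + v and expand: f = -u**3 - u**2*v - v**3 + v**2.
No constant or linear terms (consistent with a singular point). Quadratic part: v**2. Cubic part: -u**3 - u**2*v - v**3.
The quadratic part v**2 is a perfect square, so there is a single (double) tangent line v = 0, i.e. y = 0. Restricting the cubic part to that line (v = 0) leaves -u**3 ≠ 0, so f is not divisible by v and the branch is v² ≈ u**3 to lowest order — this is a cusp.
Classification: cusp.


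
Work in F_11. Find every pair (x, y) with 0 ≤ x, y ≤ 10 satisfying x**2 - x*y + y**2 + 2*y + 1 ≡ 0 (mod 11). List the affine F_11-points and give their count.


Affine F_11-points: {(0, 10), (1, 4), (1, 6), (3, 4), (3, 8), (5, 6), (5, 8), (6, 2), (7, 2), (7, 3), (10, 9), (10, 10)}; count = 12.

For each of the 121 pairs (x, y) ∈ F_11², evaluate f(x, y) mod 11. Record the zeros.
  x = 0: [0↦1, 1↦4, 2↦9, 3↦5, 4↦3, 5↦3, 6↦5, 7↦9, 8↦4, 9↦1, 10↦0]  zeros at y ∈ {10}
  x = 1: [0↦2, 1↦4, 2↦8, 3↦3, 4↦0, 5↦10, 6↦0, 7↦3, 8↦8, 9↦4, 10↦2]  zeros at y ∈ {4, 6}
  x = 2: [0↦5, 1↦6, 2↦9, 3↦3, 4↦10, 5↦8, 6↦8, 7↦10, 8↦3, 9↦9, 10↦6]  zeros at y ∈ ∅
  x = 3: [0↦10, 1↦10, 2↦1, 3↦5, 4↦0, 5↦8, 6↦7, 7↦8, 8↦0, 9↦5, 10↦1]  zeros at y ∈ {4, 8}
  x = 4: [0↦6, 1↦5, 2↦6, 3↦9, 4↦3, 5↦10, 6↦8, 7↦8, 8↦10, 9↦3, 10↦9]  zeros at y ∈ ∅
  x = 5: [0↦4, 1↦2, 2↦2, 3↦4, 4↦8, 5↦3, 6↦0, 7↦10, 8↦0, 9↦3, 10↦8]  zeros at y ∈ {6, 8}
  x = 6: [0↦4, 1↦1, 2↦0, 3↦1, 4↦4, 5↦9, 6↦5, 7↦3, 8↦3, 9↦5, 10↦9]  zeros at y ∈ {2}
  x = 7: [0↦6, 1↦2, 2↦0, 3↦0, 4↦2, 5↦6, 6↦1, 7↦9, 8↦8, 9↦9, 10↦1]  zeros at y ∈ {2, 3}
  x = 8: [0↦10, 1↦5, 2↦2, 3↦1, 4↦2, 5↦5, 6↦10, 7↦6, 8↦4, 9↦4, 10↦6]  zeros at y ∈ ∅
  x = 9: [0↦5, 1↦10, 2↦6, 3↦4, 4↦4, 5↦6, 6↦10, 7↦5, 8↦2, 9↦1, 10↦2]  zeros at y ∈ ∅
  x = 10: [0↦2, 1↦6, 2↦1, 3↦9, 4↦8, 5↦9, 6↦1, 7↦6, 8↦2, 9↦0, 10↦0]  zeros at y ∈ {9, 10}
Collecting zeros: affine points = {(0, 10), (1, 4), (1, 6), (3, 4), (3, 8), (5, 6), (5, 8), (6, 2), (7, 2), (7, 3), (10, 9), (10, 10)}.
Total count |C(F_11)_aff| = 12.


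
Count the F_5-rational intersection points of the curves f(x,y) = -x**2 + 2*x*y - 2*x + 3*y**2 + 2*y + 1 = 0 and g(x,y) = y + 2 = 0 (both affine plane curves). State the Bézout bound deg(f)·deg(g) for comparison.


Common zeros: ∅; count = 0; Bézout bound = 2.

deg(f) = 2, deg(g) = 1, so Bézout bound = 2.
Scan x ∈ F_5. For each x, list the y ∈ F_5 with f(x, y) ≡ 0 and those with g(x, y) ≡ 0 (mod 5); the common zeros in that column are the intersection.
  x = 0: f ≡ 0 at y ∈ ∅; g ≡ 0 at y ∈ {3}; common: ∅.
  x = 1: f ≡ 0 at y ∈ {1}; g ≡ 0 at y ∈ {3}; common: ∅.
  x = 2: f ≡ 0 at y ∈ {4}; g ≡ 0 at y ∈ {3}; common: ∅.
  x = 3: f ≡ 0 at y ∈ ∅; g ≡ 0 at y ∈ {3}; common: ∅.
  x = 4: f ≡ 0 at y ∈ {1, 4}; g ≡ 0 at y ∈ {3}; common: ∅.
Collecting: common zeros = ∅, so the count is 0.
Comparison with the Bézout bound: 0 ≤ 2 = deg(f)·deg(g), as expected for curves with no common component (the affine F_5-count falls short of the bound because intersections may lie at infinity, over extension fields, or carry multiplicity).


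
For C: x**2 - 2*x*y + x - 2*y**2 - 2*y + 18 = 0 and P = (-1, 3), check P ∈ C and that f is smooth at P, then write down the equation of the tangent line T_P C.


Tangent line at P: -7*x - 12*y + 29 = 0.

Step 1: f(-1, 3) = 0, so P lies on C.
Step 2: partial derivatives
  f_x(x, y) = 2*x - 2*y + 1, f_y(x, y) = -2*x - 4*y - 2.
  f_x(P) = -7, f_y(P) = -12 (gradient nonzero, so P is smooth).
Step 3: tangent line at P: -7·(x − -1) + -12·(y − 3) = 0.
Expanding: -7*x - 12*y + 29 = 0.


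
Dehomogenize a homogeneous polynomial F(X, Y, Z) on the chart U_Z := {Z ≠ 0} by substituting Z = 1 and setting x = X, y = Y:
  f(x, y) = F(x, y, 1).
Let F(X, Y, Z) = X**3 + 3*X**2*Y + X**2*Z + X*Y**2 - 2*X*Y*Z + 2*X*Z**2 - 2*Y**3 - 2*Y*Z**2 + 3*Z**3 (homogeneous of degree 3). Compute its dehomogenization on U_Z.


f(x, y) = x**3 + 3*x**2*y + x**2 + x*y**2 - 2*x*y + 2*x - 2*y**3 - 2*y + 3

On U_Z we set Z = 1. Each monomial c·X^i·Y^j·Z^k in F becomes c·x^i·y^j·1^k = c·x^i·y^j.
Substituting Z = 1: F(X, Y, 1) = x**3 + 3*x**2*y + x**2 + x*y**2 - 2*x*y + 2*x - 2*y**3 - 2*y + 3.
Note: deg(f) ≤ deg(F) = 3; strict inequality happens when F is divisible by Z (lost terms).


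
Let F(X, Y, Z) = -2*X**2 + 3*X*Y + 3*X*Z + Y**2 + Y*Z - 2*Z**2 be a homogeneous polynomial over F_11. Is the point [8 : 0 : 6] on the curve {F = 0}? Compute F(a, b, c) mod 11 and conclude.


F(8,0,6) ≡ 10 (mod 11); P is NOT on the curve.

Evaluate F(8, 0, 6) term-by-term (mod 11).
  -2*X**2 ↦ -2·64·1·1 = -128
  3*X*Y ↦ 3·8·0·1 = 0
  3*X*Z ↦ 3·8·1·6 = 144
  Y**2 ↦ 1·1·0·1 = 0
  Y*Z ↦ 1·1·0·6 = 0
  -2*Z**2 ↦ -2·1·1·36 = -72
Sum: F(8, 0, 6) = (-128) + (0) + (144) + (0) + (0) + (-72) = -56.
Reducing mod 11: -56 ≡ 10 (mod 11).
Since F(a, b, c) ≡ 10 ≠ 0 (mod 11), P does NOT lie on the curve.


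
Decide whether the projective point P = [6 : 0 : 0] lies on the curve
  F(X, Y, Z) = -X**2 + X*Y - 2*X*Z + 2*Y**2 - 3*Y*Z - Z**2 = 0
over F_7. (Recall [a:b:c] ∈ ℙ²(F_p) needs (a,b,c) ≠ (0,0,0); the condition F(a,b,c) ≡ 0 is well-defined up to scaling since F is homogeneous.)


F(6,0,0) ≡ 6 (mod 7); P is NOT on the curve.

Evaluate F(6, 0, 0) term-by-term (mod 7).
  -X**2 ↦ -1·36·1·1 = -36
  X*Y ↦ 1·6·0·1 = 0
  -2*X*Z ↦ -2·6·1·0 = 0
  2*Y**2 ↦ 2·1·0·1 = 0
  -3*Y*Z ↦ -3·1·0·0 = 0
  -Z**2 ↦ -1·1·1·0 = 0
Sum: F(6, 0, 0) = (-36) + (0) + (0) + (0) + (0) + (0) = -36.
Reducing mod 7: -36 ≡ 6 (mod 7).
Since F(a, b, c) ≡ 6 ≠ 0 (mod 7), P does NOT lie on the curve.


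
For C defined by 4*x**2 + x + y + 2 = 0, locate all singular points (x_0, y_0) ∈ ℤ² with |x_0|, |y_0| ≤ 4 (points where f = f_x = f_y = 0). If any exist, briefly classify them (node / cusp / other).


No singular points in the scanned grid; C is smooth there.

Compute partial derivatives:
  f_x = 8*x + 1.
  f_y = 1.
f_y = 1 is a nonzero constant, so f_y never vanishes: no point (x, y) can satisfy f = f_x = f_y = 0. In particular no (x, y) ∈ {−4, ..., 4}² is singular; the curve is smooth.


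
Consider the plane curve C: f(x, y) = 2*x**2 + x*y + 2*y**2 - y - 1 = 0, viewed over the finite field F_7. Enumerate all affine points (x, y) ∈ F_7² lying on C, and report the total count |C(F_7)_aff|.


Affine F_7-points: {(0, 1), (0, 3), (2, 0), (2, 3), (3, 1), (3, 5), (5, 0), (5, 5)}; count = 8.

For each of the 49 pairs (x, y) ∈ F_7², evaluate f(x, y) mod 7. Record the zeros.
  x = 0: [0↦6, 1↦0, 2↦5, 3↦0, 4↦6, 5↦2, 6↦2]  zeros at y ∈ {1, 3}
  x = 1: [0↦1, 1↦3, 2↦2, 3↦5, 4↦5, 5↦2, 6↦3]  zeros at y ∈ ∅
  x = 2: [0↦0, 1↦3, 2↦3, 3↦0, 4↦1, 5↦6, 6↦1]  zeros at y ∈ {0, 3}
  x = 3: [0↦3, 1↦0, 2↦1, 3↦6, 4↦1, 5↦0, 6↦3]  zeros at y ∈ {1, 5}
  x = 4: [0↦3, 1↦1, 2↦3, 3↦2, 4↦5, 5↦5, 6↦2]  zeros at y ∈ ∅
  x = 5: [0↦0, 1↦6, 2↦2, 3↦2, 4↦6, 5↦0, 6↦5]  zeros at y ∈ {0, 5}
  x = 6: [0↦1, 1↦1, 2↦5, 3↦6, 4↦4, 5↦6, 6↦5]  zeros at y ∈ ∅
Collecting zeros: affine points = {(0, 1), (0, 3), (2, 0), (2, 3), (3, 1), (3, 5), (5, 0), (5, 5)}.
Total count |C(F_7)_aff| = 8.


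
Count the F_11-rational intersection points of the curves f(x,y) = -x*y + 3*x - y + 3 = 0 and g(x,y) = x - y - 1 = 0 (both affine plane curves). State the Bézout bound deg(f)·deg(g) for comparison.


Common zeros: {(4, 3), (10, 9)}; count = 2; Bézout bound = 2.

deg(f) = 2, deg(g) = 1, so Bézout bound = 2.
Scan x ∈ F_11. For each x, list the y ∈ F_11 with f(x, y) ≡ 0 and those with g(x, y) ≡ 0 (mod 11); the common zeros in that column are the intersection.
  x = 0: f ≡ 0 at y ∈ {3}; g ≡ 0 at y ∈ {10}; common: ∅.
  x = 1: f ≡ 0 at y ∈ {3}; g ≡ 0 at y ∈ {0}; common: ∅.
  x = 2: f ≡ 0 at y ∈ {3}; g ≡ 0 at y ∈ {1}; common: ∅.
  x = 3: f ≡ 0 at y ∈ {3}; g ≡ 0 at y ∈ {2}; common: ∅.
  x = 4: f ≡ 0 at y ∈ {3}; g ≡ 0 at y ∈ {3}; common: {3}.
  x = 5: f ≡ 0 at y ∈ {3}; g ≡ 0 at y ∈ {4}; common: ∅.
  x = 6: f ≡ 0 at y ∈ {3}; g ≡ 0 at y ∈ {5}; common: ∅.
  x = 7: f ≡ 0 at y ∈ {3}; g ≡ 0 at y ∈ {6}; common: ∅.
  x = 8: f ≡ 0 at y ∈ {3}; g ≡ 0 at y ∈ {7}; common: ∅.
  x = 9: f ≡ 0 at y ∈ {3}; g ≡ 0 at y ∈ {8}; common: ∅.
  x = 10: f ≡ 0 at y ∈ {0, 1, 2, 3, 4, 5, 6, 7, 8, 9, 10}; g ≡ 0 at y ∈ {9}; common: {9}.
Collecting: common zeros = {(4, 3), (10, 9)}, so the count is 2.
Comparison with the Bézout bound: 2 ≤ 2 = deg(f)·deg(g), as expected for curves with no common component (the bound is attained).


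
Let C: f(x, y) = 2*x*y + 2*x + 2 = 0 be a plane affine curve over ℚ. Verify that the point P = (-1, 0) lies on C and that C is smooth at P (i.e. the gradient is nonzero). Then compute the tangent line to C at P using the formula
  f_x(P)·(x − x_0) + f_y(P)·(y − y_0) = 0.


Tangent line at P: 2*x - 2*y + 2 = 0.

Step 1: f(-1, 0) = 0, so P lies on C.
Step 2: partial derivatives
  f_x(x, y) = 2*y + 2, f_y(x, y) = 2*x.
  f_x(P) = 2, f_y(P) = -2 (gradient nonzero, so P is smooth).
Step 3: tangent line at P: 2·(x − -1) + -2·(y − 0) = 0.
Expanding: 2*x - 2*y + 2 = 0.


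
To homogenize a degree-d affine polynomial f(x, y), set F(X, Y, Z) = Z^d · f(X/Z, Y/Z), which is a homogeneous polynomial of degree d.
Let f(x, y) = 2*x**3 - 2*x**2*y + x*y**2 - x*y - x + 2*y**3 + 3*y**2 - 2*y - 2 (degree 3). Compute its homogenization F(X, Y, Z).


F(X, Y, Z) = 2*X**3 - 2*X**2*Y + X*Y**2 - X*Y*Z - X*Z**2 + 2*Y**3 + 3*Y**2*Z - 2*Y*Z**2 - 2*Z**3

deg(f) = 3.
Substitute x = X/Z, y = Y/Z into f, then multiply by Z^3.
  monomial 2·x^3·y^0 ↦ 2·X^3·Y^0·Z^0.
  monomial -2·x^2·y^1 ↦ -2·X^2·Y^1·Z^0.
  monomial 1·x^1·y^2 ↦ 1·X^1·Y^2·Z^0.
  monomial -1·x^1·y^1 ↦ -1·X^1·Y^1·Z^1.
  monomial -1·x^1·y^0 ↦ -1·X^1·Y^0·Z^2.
  monomial 2·x^0·y^3 ↦ 2·X^0·Y^3·Z^0.
  monomial 3·x^0·y^2 ↦ 3·X^0·Y^2·Z^1.
  monomial -2·x^0·y^1 ↦ -2·X^0·Y^1·Z^2.
  monomial -2·x^0·y^0 ↦ -2·X^0·Y^0·Z^3.
Collecting: F(X, Y, Z) = 2*X**3 - 2*X**2*Y + X*Y**2 - X*Y*Z - X*Z**2 + 2*Y**3 + 3*Y**2*Z - 2*Y*Z**2 - 2*Z**3.


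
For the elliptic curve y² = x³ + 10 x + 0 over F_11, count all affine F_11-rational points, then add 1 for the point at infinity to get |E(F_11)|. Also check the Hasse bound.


Affine points = {(0, 0), (1, 0), (4, 4), (4, 7), (6, 1), (6, 10), (8, 3), (8, 8), (9, 4), (9, 7), (10, 0)}; affine count = 11; |E(F_11)| = 12.

Discriminant check: Δ ∝ 4a³ + 27b² = 4·10³ + 27·0² = 4·1000 + 27·0 ≡ 7 (mod 11). Nonzero ⇒ E is nonsingular.
For each x ∈ F_11, compute rhs = x³ + 10·x + 0 mod 11, then count y ∈ F_11 with y² ≡ rhs.
  x = 0: rhs = 0, matching y values: 0 (1 points).
  x = 1: rhs = 0, matching y values: 0 (1 points).
  x = 2: rhs = 6, matching y values: none (0 points).
  x = 3: rhs = 2, matching y values: none (0 points).
  x = 4: rhs = 5, matching y values: 4, 7 (2 points).
  x = 5: rhs = 10, matching y values: none (0 points).
  x = 6: rhs = 1, matching y values: 1, 10 (2 points).
  x = 7: rhs = 6, matching y values: none (0 points).
  x = 8: rhs = 9, matching y values: 3, 8 (2 points).
  x = 9: rhs = 5, matching y values: 4, 7 (2 points).
  x = 10: rhs = 0, matching y values: 0 (1 points).
Total affine count: 11.
Full point count |E(F_11)| = 11 + 1 = 12.
Hasse bound: |12 − (11+1)| = |0| = 0 ≤ 2√11 ≈ 6.6332 ✓.


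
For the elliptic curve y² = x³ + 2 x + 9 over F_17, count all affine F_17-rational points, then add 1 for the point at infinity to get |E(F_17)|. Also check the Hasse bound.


Affine points = {(0, 3), (0, 14), (2, 2), (2, 15), (3, 5), (3, 12), (4, 8), (4, 9), (5, 5), (5, 12), (6, 4), (6, 13), (7, 3), (7, 14), (9, 5), (9, 12), (10, 3), (10, 14), (11, 6), (11, 11)}; affine count = 20; |E(F_17)| = 21.

Discriminant check: Δ ∝ 4a³ + 27b² = 4·2³ + 27·9² = 4·8 + 27·81 ≡ 9 (mod 17). Nonzero ⇒ E is nonsingular.
For each x ∈ F_17, compute rhs = x³ + 2·x + 9 mod 17, then count y ∈ F_17 with y² ≡ rhs.
  x = 0: rhs = 9, matching y values: 3, 14 (2 points).
  x = 1: rhs = 12, matching y values: none (0 points).
  x = 2: rhs = 4, matching y values: 2, 15 (2 points).
  x = 3: rhs = 8, matching y values: 5, 12 (2 points).
  x = 4: rhs = 13, matching y values: 8, 9 (2 points).
  x = 5: rhs = 8, matching y values: 5, 12 (2 points).
  x = 6: rhs = 16, matching y values: 4, 13 (2 points).
  x = 7: rhs = 9, matching y values: 3, 14 (2 points).
  x = 8: rhs = 10, matching y values: none (0 points).
  x = 9: rhs = 8, matching y values: 5, 12 (2 points).
  x = 10: rhs = 9, matching y values: 3, 14 (2 points).
  x = 11: rhs = 2, matching y values: 6, 11 (2 points).
  x = 12: rhs = 10, matching y values: none (0 points).
  x = 13: rhs = 5, matching y values: none (0 points).
  x = 14: rhs = 10, matching y values: none (0 points).
  x = 15: rhs = 14, matching y values: none (0 points).
  x = 16: rhs = 6, matching y values: none (0 points).
Total affine count: 20.
Full point count |E(F_17)| = 20 + 1 = 21.
Hasse bound: |21 − (17+1)| = |3| = 3 ≤ 2√17 ≈ 8.2462 ✓.


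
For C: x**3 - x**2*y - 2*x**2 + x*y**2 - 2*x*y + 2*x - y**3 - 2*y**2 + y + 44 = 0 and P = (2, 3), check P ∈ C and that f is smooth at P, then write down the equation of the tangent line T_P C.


Tangent line at P: -3*x - 34*y + 108 = 0.

Step 1: f(2, 3) = 0, so P lies on C.
Step 2: partial derivatives
  f_x(x, y) = 3*x**2 - 2*x*y - 4*x + y**2 - 2*y + 2, f_y(x, y) = -x**2 + 2*x*y - 2*x - 3*y**2 - 4*y + 1.
  f_x(P) = -3, f_y(P) = -34 (gradient nonzero, so P is smooth).
Step 3: tangent line at P: -3·(x − 2) + -34·(y − 3) = 0.
Expanding: -3*x - 34*y + 108 = 0.


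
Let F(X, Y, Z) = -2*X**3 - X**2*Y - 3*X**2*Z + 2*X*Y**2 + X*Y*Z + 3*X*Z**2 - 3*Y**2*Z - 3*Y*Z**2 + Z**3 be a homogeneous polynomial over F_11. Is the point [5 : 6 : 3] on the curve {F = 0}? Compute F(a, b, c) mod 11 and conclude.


F(5,6,3) ≡ 7 (mod 11); P is NOT on the curve.

Evaluate F(5, 6, 3) term-by-term (mod 11).
  -2*X**3 ↦ -2·125·1·1 = -250
  -X**2*Y ↦ -1·25·6·1 = -150
  -3*X**2*Z ↦ -3·25·1·3 = -225
  2*X*Y**2 ↦ 2·5·36·1 = 360
  X*Y*Z ↦ 1·5·6·3 = 90
  3*X*Z**2 ↦ 3·5·1·9 = 135
  -3*Y**2*Z ↦ -3·1·36·3 = -324
  -3*Y*Z**2 ↦ -3·1·6·9 = -162
  Z**3 ↦ 1·1·1·27 = 27
Sum: F(5, 6, 3) = (-250) + (-150) + (-225) + (360) + (90) + (135) + (-324) + (-162) + (27) = -499.
Reducing mod 11: -499 ≡ 7 (mod 11).
Since F(a, b, c) ≡ 7 ≠ 0 (mod 11), P does NOT lie on the curve.


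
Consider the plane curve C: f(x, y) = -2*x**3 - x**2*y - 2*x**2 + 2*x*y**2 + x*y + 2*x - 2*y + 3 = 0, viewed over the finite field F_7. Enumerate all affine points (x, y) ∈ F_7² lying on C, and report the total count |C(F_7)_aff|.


Affine F_7-points: {(0, 5), (2, 3), (2, 5), (3, 0), (3, 6), (4, 3), (4, 4), (5, 0), (5, 5)}; count = 9.

For each of the 49 pairs (x, y) ∈ F_7², evaluate f(x, y) mod 7. Record the zeros.
  x = 0: [0↦3, 1↦1, 2↦6, 3↦4, 4↦2, 5↦0, 6↦5]  zeros at y ∈ {5}
  x = 1: [0↦1, 1↦1, 2↦5, 3↦6, 4↦4, 5↦6, 6↦5]  zeros at y ∈ ∅
  x = 2: [0↦4, 1↦4, 2↦5, 3↦0, 4↦3, 5↦0, 6↦5]  zeros at y ∈ {3, 5}
  x = 3: [0↦0, 1↦5, 2↦1, 3↦2, 4↦1, 5↦5, 6↦0]  zeros at y ∈ {0, 6}
  x = 4: [0↦5, 1↦6, 2↦2, 3↦0, 4↦0, 5↦2, 6↦6]  zeros at y ∈ {3, 4}
  x = 5: [0↦0, 1↦2, 2↦3, 3↦3, 4↦2, 5↦0, 6↦4]  zeros at y ∈ {0, 5}
  x = 6: [0↦1, 1↦2, 2↦6, 3↦6, 4↦2, 5↦1, 6↦3]  zeros at y ∈ ∅
Collecting zeros: affine points = {(0, 5), (2, 3), (2, 5), (3, 0), (3, 6), (4, 3), (4, 4), (5, 0), (5, 5)}.
Total count |C(F_7)_aff| = 9.


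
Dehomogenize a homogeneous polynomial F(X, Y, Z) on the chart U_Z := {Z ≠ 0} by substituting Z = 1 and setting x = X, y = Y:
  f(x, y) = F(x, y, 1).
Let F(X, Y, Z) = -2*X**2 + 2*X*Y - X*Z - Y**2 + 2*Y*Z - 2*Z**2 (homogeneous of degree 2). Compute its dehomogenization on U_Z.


f(x, y) = -2*x**2 + 2*x*y - x - y**2 + 2*y - 2

On U_Z we set Z = 1. Each monomial c·X^i·Y^j·Z^k in F becomes c·x^i·y^j·1^k = c·x^i·y^j.
Substituting Z = 1: F(X, Y, 1) = -2*x**2 + 2*x*y - x - y**2 + 2*y - 2.
Note: deg(f) ≤ deg(F) = 2; strict inequality happens when F is divisible by Z (lost terms).


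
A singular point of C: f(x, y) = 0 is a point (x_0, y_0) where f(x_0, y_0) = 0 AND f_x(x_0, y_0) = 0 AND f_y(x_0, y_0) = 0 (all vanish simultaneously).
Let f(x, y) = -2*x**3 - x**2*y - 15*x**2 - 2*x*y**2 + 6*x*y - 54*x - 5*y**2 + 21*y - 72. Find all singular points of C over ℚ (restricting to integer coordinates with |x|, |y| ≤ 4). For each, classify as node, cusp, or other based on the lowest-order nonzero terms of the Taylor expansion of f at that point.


Singular points: {(-3, 3)}; classification: cusp.

Compute partial derivatives:
  f_x = -6*x**2 - 2*x*y - 30*x - 2*y**2 + 6*y - 54.
  f_y = -x**2 - 4*x*y + 6*x - 10*y + 21.
Scan x_0 ∈ {−4, ..., 4}. For each x_0, f_y(x_0, y) is a polynomial in y; find its integer roots y ∈ {−4, ..., 4}, then test f_x and f at those candidates.
  x = -4: f_y(-4, y) = 6*y - 19; no integer root y with |y| ≤ 4.
  x = -3: f_y(-3, y) = 2*y - 6; vanishes at y ∈ {3}. (-3, 3): f_x = 0, f = 0 — SINGULAR.
  x = -2: f_y(-2, y) = 5 - 2*y; no integer root y with |y| ≤ 4.
  x = -1: f_y(-1, y) = 14 - 6*y; no integer root y with |y| ≤ 4.
  x = 0: f_y(0, y) = 21 - 10*y; no integer root y with |y| ≤ 4.
  x = 1: f_y(1, y) = 26 - 14*y; no integer root y with |y| ≤ 4.
  x = 2: f_y(2, y) = 29 - 18*y; no integer root y with |y| ≤ 4.
  x = 3: f_y(3, y) = 30 - 22*y; no integer root y with |y| ≤ 4.
  x = 4: f_y(4, y) = 29 - 26*y; no integer root y with |y| ≤ 4.
Only singular point on the grid: (-3, 3).
Classify: substitute x = -3 + u, y = 3 + v and expand: f = -2*u**3 - u**2*v - 2*u*v**2 + v**2.
No constant or linear terms (consistent with a singular point). Quadratic part: v**2. Cubic part: -2*u**3 - u**2*v - 2*u*v**2.
The quadratic part v**2 is a perfect square, so there is a single (double) tangent line v = 0, i.e. y = 3. Restricting the cubic part to that line (v = 0) leaves -2*u**3 ≠ 0, so f is not divisible by v and the branch is v² ≈ 2*u**3 to lowest order — this is a cusp.
Classification: cusp.


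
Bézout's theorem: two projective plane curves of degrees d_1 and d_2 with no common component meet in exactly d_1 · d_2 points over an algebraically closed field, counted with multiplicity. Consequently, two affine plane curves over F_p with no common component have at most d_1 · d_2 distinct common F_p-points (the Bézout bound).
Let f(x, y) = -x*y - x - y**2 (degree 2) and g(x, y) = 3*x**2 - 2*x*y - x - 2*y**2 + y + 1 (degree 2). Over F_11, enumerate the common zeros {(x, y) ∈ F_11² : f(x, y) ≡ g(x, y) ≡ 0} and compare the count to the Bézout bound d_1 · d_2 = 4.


Common zeros: {(10, 8)}; count = 1; Bézout bound = 4.

deg(f) = 2, deg(g) = 2, so Bézout bound = 4.
Scan x ∈ F_11. For each x, list the y ∈ F_11 with f(x, y) ≡ 0 and those with g(x, y) ≡ 0 (mod 11); the common zeros in that column are the intersection.
  x = 0: f ≡ 0 at y ∈ {0}; g ≡ 0 at y ∈ {1, 5}; common: ∅.
  x = 1: f ≡ 0 at y ∈ ∅; g ≡ 0 at y ∈ {1, 4}; common: ∅.
  x = 2: f ≡ 0 at y ∈ ∅; g ≡ 0 at y ∈ {0, 4}; common: ∅.
  x = 3: f ≡ 0 at y ∈ ∅; g ≡ 0 at y ∈ {6, 8}; common: ∅.
  x = 4: f ≡ 0 at y ∈ {9}; g ≡ 0 at y ∈ ∅; common: ∅.
  x = 5: f ≡ 0 at y ∈ {1, 5}; g ≡ 0 at y ∈ {6}; common: ∅.
  x = 6: f ≡ 0 at y ∈ {2, 3}; g ≡ 0 at y ∈ ∅; common: ∅.
  x = 7: f ≡ 0 at y ∈ ∅; g ≡ 0 at y ∈ ∅; common: ∅.
  x = 8: f ≡ 0 at y ∈ ∅; g ≡ 0 at y ∈ {10}; common: ∅.
  x = 9: f ≡ 0 at y ∈ {6, 7}; g ≡ 0 at y ∈ ∅; common: ∅.
  x = 10: f ≡ 0 at y ∈ {4, 8}; g ≡ 0 at y ∈ {8, 10}; common: {8}.
Collecting: common zeros = {(10, 8)}, so the count is 1.
Comparison with the Bézout bound: 1 ≤ 4 = deg(f)·deg(g), as expected for curves with no common component (the affine F_11-count falls short of the bound because intersections may lie at infinity, over extension fields, or carry multiplicity).


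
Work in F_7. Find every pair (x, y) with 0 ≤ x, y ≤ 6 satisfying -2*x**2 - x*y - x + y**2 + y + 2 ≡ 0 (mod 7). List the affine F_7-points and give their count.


Affine F_7-points: {(0, 3), (1, 1), (1, 6), (5, 1), (5, 3), (6, 6)}; count = 6.

For each of the 49 pairs (x, y) ∈ F_7², evaluate f(x, y) mod 7. Record the zeros.
  x = 0: [0↦2, 1↦4, 2↦1, 3↦0, 4↦1, 5↦4, 6↦2]  zeros at y ∈ {3}
  x = 1: [0↦6, 1↦0, 2↦3, 3↦1, 4↦1, 5↦3, 6↦0]  zeros at y ∈ {1, 6}
  x = 2: [0↦6, 1↦6, 2↦1, 3↦5, 4↦4, 5↦5, 6↦1]  zeros at y ∈ ∅
  x = 3: [0↦2, 1↦1, 2↦2, 3↦5, 4↦3, 5↦3, 6↦5]  zeros at y ∈ ∅
  x = 4: [0↦1, 1↦6, 2↦6, 3↦1, 4↦5, 5↦4, 6↦5]  zeros at y ∈ ∅
  x = 5: [0↦3, 1↦0, 2↦6, 3↦0, 4↦3, 5↦1, 6↦1]  zeros at y ∈ {1, 3}
  x = 6: [0↦1, 1↦4, 2↦2, 3↦2, 4↦4, 5↦1, 6↦0]  zeros at y ∈ {6}
Collecting zeros: affine points = {(0, 3), (1, 1), (1, 6), (5, 1), (5, 3), (6, 6)}.
Total count |C(F_7)_aff| = 6.
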